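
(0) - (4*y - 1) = 1 - 4*y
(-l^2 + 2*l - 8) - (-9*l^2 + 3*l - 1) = 8*l^2 - l - 7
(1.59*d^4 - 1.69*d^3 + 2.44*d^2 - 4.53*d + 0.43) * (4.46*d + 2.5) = 7.0914*d^5 - 3.5624*d^4 + 6.6574*d^3 - 14.1038*d^2 - 9.4072*d + 1.075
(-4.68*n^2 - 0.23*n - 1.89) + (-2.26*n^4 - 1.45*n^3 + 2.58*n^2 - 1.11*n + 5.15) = -2.26*n^4 - 1.45*n^3 - 2.1*n^2 - 1.34*n + 3.26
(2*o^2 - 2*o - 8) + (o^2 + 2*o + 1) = 3*o^2 - 7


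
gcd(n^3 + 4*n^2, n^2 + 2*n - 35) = 1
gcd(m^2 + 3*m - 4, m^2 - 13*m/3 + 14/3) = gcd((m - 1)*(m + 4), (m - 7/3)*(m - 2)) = 1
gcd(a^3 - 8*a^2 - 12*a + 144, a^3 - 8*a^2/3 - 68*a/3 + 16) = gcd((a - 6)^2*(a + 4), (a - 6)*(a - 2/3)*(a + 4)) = a^2 - 2*a - 24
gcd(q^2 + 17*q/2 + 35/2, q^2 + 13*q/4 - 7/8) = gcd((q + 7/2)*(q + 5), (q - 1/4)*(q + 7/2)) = q + 7/2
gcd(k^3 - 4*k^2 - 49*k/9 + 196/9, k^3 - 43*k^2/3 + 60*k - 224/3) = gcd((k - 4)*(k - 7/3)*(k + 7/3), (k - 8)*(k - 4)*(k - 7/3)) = k^2 - 19*k/3 + 28/3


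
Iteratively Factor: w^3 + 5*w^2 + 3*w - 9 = (w + 3)*(w^2 + 2*w - 3) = (w + 3)^2*(w - 1)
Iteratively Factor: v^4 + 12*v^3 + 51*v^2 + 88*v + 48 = (v + 3)*(v^3 + 9*v^2 + 24*v + 16) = (v + 3)*(v + 4)*(v^2 + 5*v + 4) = (v + 3)*(v + 4)^2*(v + 1)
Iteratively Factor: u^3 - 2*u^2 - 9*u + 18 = (u - 2)*(u^2 - 9) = (u - 3)*(u - 2)*(u + 3)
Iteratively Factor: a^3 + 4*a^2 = (a + 4)*(a^2) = a*(a + 4)*(a)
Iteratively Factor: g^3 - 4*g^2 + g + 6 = (g - 2)*(g^2 - 2*g - 3) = (g - 2)*(g + 1)*(g - 3)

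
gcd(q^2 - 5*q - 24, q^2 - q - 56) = q - 8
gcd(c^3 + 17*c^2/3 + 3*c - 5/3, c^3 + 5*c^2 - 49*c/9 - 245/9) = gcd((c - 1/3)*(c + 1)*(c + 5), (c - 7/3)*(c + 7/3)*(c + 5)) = c + 5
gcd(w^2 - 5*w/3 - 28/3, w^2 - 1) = 1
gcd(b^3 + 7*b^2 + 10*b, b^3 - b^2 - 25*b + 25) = b + 5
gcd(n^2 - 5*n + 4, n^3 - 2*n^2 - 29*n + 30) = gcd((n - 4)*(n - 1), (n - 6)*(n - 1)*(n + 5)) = n - 1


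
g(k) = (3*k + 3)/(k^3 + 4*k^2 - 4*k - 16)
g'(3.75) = -0.12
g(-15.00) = 0.02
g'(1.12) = -0.49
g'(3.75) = -0.12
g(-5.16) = 0.48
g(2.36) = 1.01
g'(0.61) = -0.21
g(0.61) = -0.29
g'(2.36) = -2.89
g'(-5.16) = 0.51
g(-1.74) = 1.01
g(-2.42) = -1.45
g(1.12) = -0.45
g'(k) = (3*k + 3)*(-3*k^2 - 8*k + 4)/(k^3 + 4*k^2 - 4*k - 16)^2 + 3/(k^3 + 4*k^2 - 4*k - 16)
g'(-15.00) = 0.00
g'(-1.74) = -5.43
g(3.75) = 0.18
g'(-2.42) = -1.84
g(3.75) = 0.18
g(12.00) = 0.02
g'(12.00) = 0.00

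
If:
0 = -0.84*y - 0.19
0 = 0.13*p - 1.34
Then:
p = 10.31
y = -0.23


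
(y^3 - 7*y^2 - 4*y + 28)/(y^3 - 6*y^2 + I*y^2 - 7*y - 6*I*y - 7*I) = (y^2 - 4)/(y^2 + y*(1 + I) + I)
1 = 1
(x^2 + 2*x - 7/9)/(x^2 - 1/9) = (3*x + 7)/(3*x + 1)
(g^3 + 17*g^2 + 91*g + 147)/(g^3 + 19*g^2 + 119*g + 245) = (g + 3)/(g + 5)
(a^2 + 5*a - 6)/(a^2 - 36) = (a - 1)/(a - 6)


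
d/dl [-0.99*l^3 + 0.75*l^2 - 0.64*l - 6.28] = -2.97*l^2 + 1.5*l - 0.64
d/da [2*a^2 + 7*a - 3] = 4*a + 7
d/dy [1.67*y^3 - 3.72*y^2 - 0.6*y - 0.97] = 5.01*y^2 - 7.44*y - 0.6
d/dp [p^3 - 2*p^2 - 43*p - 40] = 3*p^2 - 4*p - 43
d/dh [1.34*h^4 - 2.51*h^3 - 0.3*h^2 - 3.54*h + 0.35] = 5.36*h^3 - 7.53*h^2 - 0.6*h - 3.54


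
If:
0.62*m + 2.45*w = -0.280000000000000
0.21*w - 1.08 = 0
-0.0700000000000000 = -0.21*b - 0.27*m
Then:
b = 27.04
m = -20.77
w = 5.14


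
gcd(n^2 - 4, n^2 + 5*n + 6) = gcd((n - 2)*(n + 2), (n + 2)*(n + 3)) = n + 2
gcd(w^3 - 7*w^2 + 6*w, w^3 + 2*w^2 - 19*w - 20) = 1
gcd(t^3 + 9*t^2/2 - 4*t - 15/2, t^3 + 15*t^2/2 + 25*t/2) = t + 5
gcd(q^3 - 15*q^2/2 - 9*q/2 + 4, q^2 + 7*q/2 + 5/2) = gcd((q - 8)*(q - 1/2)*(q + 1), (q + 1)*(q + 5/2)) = q + 1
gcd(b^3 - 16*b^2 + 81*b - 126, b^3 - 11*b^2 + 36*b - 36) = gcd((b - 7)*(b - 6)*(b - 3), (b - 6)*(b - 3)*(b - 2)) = b^2 - 9*b + 18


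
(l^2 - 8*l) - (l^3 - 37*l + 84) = -l^3 + l^2 + 29*l - 84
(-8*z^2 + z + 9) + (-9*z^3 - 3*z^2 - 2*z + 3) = -9*z^3 - 11*z^2 - z + 12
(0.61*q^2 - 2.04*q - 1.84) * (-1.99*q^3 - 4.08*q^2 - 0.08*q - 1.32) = -1.2139*q^5 + 1.5708*q^4 + 11.936*q^3 + 6.8652*q^2 + 2.84*q + 2.4288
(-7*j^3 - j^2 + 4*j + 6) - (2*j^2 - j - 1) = -7*j^3 - 3*j^2 + 5*j + 7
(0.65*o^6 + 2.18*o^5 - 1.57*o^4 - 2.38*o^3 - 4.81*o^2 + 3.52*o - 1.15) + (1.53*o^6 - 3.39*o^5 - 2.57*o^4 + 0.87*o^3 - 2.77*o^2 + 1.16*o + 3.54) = 2.18*o^6 - 1.21*o^5 - 4.14*o^4 - 1.51*o^3 - 7.58*o^2 + 4.68*o + 2.39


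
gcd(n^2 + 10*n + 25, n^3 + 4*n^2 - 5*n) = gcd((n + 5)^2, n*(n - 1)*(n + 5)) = n + 5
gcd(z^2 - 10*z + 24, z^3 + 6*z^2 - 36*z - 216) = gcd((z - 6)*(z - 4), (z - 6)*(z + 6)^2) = z - 6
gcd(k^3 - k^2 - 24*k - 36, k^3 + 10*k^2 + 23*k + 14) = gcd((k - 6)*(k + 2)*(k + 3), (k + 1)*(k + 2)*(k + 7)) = k + 2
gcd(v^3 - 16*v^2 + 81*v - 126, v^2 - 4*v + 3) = v - 3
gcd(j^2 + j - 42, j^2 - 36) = j - 6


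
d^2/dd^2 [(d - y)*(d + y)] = 2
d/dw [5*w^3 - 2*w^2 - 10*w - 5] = 15*w^2 - 4*w - 10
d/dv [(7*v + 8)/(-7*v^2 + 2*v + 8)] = (49*v^2 + 112*v + 40)/(49*v^4 - 28*v^3 - 108*v^2 + 32*v + 64)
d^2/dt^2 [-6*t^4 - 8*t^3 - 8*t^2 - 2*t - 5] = -72*t^2 - 48*t - 16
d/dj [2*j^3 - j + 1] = 6*j^2 - 1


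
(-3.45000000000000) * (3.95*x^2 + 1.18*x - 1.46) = -13.6275*x^2 - 4.071*x + 5.037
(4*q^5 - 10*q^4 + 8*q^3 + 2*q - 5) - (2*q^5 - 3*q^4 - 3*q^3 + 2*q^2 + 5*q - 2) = 2*q^5 - 7*q^4 + 11*q^3 - 2*q^2 - 3*q - 3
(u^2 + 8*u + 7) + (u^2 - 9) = 2*u^2 + 8*u - 2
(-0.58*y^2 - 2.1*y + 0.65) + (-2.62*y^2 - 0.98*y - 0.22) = -3.2*y^2 - 3.08*y + 0.43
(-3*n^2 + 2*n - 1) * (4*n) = -12*n^3 + 8*n^2 - 4*n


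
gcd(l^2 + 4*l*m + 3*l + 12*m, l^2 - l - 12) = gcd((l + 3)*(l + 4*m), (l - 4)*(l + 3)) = l + 3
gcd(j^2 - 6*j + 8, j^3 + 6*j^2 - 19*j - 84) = j - 4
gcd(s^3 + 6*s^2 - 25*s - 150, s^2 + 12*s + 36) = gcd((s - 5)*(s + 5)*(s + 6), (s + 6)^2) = s + 6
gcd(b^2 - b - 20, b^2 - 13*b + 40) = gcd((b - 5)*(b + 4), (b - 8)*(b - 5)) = b - 5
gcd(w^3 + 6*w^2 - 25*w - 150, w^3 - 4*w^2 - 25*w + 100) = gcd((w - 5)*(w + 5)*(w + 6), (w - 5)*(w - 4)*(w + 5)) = w^2 - 25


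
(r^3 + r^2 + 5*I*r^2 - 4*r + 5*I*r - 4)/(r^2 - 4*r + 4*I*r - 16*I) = (r^2 + r*(1 + I) + I)/(r - 4)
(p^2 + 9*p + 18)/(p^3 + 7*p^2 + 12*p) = (p + 6)/(p*(p + 4))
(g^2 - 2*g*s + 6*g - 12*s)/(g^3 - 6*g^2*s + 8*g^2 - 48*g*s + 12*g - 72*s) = (-g + 2*s)/(-g^2 + 6*g*s - 2*g + 12*s)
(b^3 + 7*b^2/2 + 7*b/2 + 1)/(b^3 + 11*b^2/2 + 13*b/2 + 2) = (b + 2)/(b + 4)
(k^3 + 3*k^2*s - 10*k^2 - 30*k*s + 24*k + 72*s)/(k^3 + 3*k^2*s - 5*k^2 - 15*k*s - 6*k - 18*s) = (k - 4)/(k + 1)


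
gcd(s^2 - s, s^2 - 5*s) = s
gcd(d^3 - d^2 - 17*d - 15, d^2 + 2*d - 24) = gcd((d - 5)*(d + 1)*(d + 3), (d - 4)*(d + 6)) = 1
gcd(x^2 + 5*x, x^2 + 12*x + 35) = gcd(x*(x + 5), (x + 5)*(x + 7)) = x + 5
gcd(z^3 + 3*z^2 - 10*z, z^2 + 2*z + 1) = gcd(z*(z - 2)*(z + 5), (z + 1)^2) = 1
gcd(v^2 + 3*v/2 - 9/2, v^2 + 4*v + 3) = v + 3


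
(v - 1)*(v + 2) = v^2 + v - 2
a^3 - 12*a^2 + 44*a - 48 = (a - 6)*(a - 4)*(a - 2)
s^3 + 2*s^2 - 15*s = s*(s - 3)*(s + 5)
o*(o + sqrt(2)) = o^2 + sqrt(2)*o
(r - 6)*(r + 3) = r^2 - 3*r - 18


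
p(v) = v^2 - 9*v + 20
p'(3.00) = -3.00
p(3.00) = 2.00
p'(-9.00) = -27.00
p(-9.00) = 182.00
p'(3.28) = -2.44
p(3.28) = 1.24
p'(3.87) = -1.26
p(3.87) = 0.15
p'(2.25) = -4.50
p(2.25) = 4.81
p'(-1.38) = -11.76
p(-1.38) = 34.32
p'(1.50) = -6.00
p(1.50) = 8.75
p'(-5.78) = -20.56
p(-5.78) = 105.43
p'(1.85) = -5.30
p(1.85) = 6.77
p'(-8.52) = -26.04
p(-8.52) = 169.27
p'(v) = 2*v - 9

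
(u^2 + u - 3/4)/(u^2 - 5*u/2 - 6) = (u - 1/2)/(u - 4)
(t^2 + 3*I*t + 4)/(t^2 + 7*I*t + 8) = (t + 4*I)/(t + 8*I)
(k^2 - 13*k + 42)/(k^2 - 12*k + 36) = (k - 7)/(k - 6)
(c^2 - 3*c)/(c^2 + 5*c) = (c - 3)/(c + 5)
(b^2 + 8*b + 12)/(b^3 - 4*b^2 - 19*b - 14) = (b + 6)/(b^2 - 6*b - 7)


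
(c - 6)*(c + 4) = c^2 - 2*c - 24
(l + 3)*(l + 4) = l^2 + 7*l + 12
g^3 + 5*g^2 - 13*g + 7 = (g - 1)^2*(g + 7)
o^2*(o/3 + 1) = o^3/3 + o^2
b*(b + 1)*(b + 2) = b^3 + 3*b^2 + 2*b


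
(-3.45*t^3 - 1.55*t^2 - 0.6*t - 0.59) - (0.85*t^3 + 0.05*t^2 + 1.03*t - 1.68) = -4.3*t^3 - 1.6*t^2 - 1.63*t + 1.09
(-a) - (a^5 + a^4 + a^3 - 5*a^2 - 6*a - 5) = -a^5 - a^4 - a^3 + 5*a^2 + 5*a + 5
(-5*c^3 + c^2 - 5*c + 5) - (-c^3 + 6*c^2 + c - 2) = -4*c^3 - 5*c^2 - 6*c + 7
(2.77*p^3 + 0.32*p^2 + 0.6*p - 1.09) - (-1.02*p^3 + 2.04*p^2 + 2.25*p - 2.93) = 3.79*p^3 - 1.72*p^2 - 1.65*p + 1.84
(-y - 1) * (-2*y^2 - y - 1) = 2*y^3 + 3*y^2 + 2*y + 1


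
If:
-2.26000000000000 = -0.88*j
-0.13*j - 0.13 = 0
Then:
No Solution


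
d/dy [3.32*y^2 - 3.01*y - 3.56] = 6.64*y - 3.01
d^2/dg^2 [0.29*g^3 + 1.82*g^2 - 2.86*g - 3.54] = 1.74*g + 3.64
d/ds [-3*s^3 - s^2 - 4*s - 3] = -9*s^2 - 2*s - 4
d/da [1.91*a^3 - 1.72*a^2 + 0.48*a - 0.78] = 5.73*a^2 - 3.44*a + 0.48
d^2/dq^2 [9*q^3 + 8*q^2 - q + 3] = 54*q + 16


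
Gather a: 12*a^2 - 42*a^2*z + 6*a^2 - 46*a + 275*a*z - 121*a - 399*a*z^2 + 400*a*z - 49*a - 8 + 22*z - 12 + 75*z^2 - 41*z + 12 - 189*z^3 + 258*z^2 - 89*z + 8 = a^2*(18 - 42*z) + a*(-399*z^2 + 675*z - 216) - 189*z^3 + 333*z^2 - 108*z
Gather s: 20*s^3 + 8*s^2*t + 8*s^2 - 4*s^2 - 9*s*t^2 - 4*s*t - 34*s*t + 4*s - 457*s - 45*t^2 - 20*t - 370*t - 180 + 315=20*s^3 + s^2*(8*t + 4) + s*(-9*t^2 - 38*t - 453) - 45*t^2 - 390*t + 135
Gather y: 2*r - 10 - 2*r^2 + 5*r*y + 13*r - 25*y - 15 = -2*r^2 + 15*r + y*(5*r - 25) - 25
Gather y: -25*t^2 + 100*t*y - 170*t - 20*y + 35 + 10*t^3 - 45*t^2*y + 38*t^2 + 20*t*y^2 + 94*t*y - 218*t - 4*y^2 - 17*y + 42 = 10*t^3 + 13*t^2 - 388*t + y^2*(20*t - 4) + y*(-45*t^2 + 194*t - 37) + 77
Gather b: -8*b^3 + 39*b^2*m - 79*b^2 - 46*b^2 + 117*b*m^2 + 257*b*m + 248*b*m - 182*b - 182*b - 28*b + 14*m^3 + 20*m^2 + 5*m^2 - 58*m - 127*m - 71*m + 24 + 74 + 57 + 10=-8*b^3 + b^2*(39*m - 125) + b*(117*m^2 + 505*m - 392) + 14*m^3 + 25*m^2 - 256*m + 165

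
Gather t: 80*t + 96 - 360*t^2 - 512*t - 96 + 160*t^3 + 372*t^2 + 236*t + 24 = 160*t^3 + 12*t^2 - 196*t + 24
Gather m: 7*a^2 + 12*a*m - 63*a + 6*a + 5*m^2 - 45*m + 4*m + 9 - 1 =7*a^2 - 57*a + 5*m^2 + m*(12*a - 41) + 8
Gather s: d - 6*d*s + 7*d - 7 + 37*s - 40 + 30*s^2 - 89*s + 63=8*d + 30*s^2 + s*(-6*d - 52) + 16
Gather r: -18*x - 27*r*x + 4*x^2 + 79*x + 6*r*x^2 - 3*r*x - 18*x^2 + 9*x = r*(6*x^2 - 30*x) - 14*x^2 + 70*x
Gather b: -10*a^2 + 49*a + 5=-10*a^2 + 49*a + 5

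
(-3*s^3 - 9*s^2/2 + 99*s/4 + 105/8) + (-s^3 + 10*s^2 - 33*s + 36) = -4*s^3 + 11*s^2/2 - 33*s/4 + 393/8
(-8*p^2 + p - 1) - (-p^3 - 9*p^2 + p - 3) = p^3 + p^2 + 2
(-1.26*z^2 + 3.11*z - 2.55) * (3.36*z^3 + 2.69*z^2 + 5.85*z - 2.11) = -4.2336*z^5 + 7.0602*z^4 - 7.5731*z^3 + 13.9926*z^2 - 21.4796*z + 5.3805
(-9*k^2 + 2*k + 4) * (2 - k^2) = 9*k^4 - 2*k^3 - 22*k^2 + 4*k + 8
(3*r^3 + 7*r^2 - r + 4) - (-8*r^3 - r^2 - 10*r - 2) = 11*r^3 + 8*r^2 + 9*r + 6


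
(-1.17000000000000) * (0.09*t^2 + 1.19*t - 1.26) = -0.1053*t^2 - 1.3923*t + 1.4742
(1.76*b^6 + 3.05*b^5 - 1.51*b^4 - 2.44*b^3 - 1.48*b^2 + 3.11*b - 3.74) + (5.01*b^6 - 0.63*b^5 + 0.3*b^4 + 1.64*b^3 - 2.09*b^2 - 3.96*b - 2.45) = 6.77*b^6 + 2.42*b^5 - 1.21*b^4 - 0.8*b^3 - 3.57*b^2 - 0.85*b - 6.19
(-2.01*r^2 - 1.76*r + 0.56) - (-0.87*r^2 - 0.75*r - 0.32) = -1.14*r^2 - 1.01*r + 0.88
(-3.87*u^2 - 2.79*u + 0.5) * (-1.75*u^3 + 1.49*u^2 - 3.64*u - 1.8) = 6.7725*u^5 - 0.8838*u^4 + 9.0547*u^3 + 17.8666*u^2 + 3.202*u - 0.9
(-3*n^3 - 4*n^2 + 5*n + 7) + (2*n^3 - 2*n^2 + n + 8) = -n^3 - 6*n^2 + 6*n + 15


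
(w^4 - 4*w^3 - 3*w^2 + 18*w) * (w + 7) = w^5 + 3*w^4 - 31*w^3 - 3*w^2 + 126*w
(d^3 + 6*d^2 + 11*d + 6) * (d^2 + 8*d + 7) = d^5 + 14*d^4 + 66*d^3 + 136*d^2 + 125*d + 42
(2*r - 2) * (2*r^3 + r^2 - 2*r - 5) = 4*r^4 - 2*r^3 - 6*r^2 - 6*r + 10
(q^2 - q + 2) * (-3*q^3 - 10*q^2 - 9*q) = -3*q^5 - 7*q^4 - 5*q^3 - 11*q^2 - 18*q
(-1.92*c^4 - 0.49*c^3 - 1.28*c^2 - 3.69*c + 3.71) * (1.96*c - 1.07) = -3.7632*c^5 + 1.094*c^4 - 1.9845*c^3 - 5.8628*c^2 + 11.2199*c - 3.9697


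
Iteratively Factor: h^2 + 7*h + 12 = (h + 4)*(h + 3)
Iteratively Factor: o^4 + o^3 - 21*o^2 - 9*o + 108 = (o + 3)*(o^3 - 2*o^2 - 15*o + 36) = (o + 3)*(o + 4)*(o^2 - 6*o + 9) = (o - 3)*(o + 3)*(o + 4)*(o - 3)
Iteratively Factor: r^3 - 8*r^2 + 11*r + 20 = (r - 5)*(r^2 - 3*r - 4) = (r - 5)*(r + 1)*(r - 4)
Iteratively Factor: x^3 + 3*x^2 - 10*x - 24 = (x - 3)*(x^2 + 6*x + 8) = (x - 3)*(x + 4)*(x + 2)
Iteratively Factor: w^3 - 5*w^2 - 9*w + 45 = (w - 3)*(w^2 - 2*w - 15) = (w - 5)*(w - 3)*(w + 3)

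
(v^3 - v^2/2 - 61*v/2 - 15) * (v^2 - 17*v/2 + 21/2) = v^5 - 9*v^4 - 63*v^3/4 + 239*v^2 - 771*v/4 - 315/2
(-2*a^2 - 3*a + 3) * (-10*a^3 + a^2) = 20*a^5 + 28*a^4 - 33*a^3 + 3*a^2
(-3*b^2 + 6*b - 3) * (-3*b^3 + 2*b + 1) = 9*b^5 - 18*b^4 + 3*b^3 + 9*b^2 - 3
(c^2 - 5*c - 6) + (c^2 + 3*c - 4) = 2*c^2 - 2*c - 10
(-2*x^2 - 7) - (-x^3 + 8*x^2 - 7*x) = x^3 - 10*x^2 + 7*x - 7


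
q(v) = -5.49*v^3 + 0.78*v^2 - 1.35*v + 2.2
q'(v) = -16.47*v^2 + 1.56*v - 1.35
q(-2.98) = 158.43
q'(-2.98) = -152.26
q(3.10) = -158.04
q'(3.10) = -154.79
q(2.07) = -45.95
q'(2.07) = -68.69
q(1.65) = -22.57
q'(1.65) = -43.62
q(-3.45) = 241.58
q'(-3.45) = -202.77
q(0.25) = 1.83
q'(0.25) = -1.99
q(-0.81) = 6.72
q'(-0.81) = -13.42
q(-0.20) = 2.55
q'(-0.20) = -2.32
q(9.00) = -3948.98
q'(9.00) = -1321.38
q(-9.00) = 4079.74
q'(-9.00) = -1349.46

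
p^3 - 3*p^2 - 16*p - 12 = (p - 6)*(p + 1)*(p + 2)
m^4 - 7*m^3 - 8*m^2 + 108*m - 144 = (m - 6)*(m - 3)*(m - 2)*(m + 4)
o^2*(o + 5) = o^3 + 5*o^2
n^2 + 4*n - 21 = (n - 3)*(n + 7)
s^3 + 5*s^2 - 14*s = s*(s - 2)*(s + 7)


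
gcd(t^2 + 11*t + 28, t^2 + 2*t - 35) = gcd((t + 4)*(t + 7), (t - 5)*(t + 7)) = t + 7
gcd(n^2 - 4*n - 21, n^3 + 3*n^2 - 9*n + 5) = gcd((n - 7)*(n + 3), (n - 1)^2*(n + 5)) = 1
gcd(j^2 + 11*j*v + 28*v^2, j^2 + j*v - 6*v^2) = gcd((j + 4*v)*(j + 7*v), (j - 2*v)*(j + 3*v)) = 1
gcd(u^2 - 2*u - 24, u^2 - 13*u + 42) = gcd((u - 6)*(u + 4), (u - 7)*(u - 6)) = u - 6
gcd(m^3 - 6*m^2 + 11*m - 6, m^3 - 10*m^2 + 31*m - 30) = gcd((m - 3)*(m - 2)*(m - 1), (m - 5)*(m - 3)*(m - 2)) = m^2 - 5*m + 6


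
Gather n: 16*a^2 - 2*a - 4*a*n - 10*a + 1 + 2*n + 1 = 16*a^2 - 12*a + n*(2 - 4*a) + 2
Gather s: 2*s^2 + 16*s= 2*s^2 + 16*s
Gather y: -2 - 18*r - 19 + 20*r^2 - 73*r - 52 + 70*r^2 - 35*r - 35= 90*r^2 - 126*r - 108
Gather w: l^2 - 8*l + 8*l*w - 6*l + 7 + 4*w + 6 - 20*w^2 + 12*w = l^2 - 14*l - 20*w^2 + w*(8*l + 16) + 13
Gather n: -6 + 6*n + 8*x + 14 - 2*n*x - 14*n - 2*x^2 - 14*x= n*(-2*x - 8) - 2*x^2 - 6*x + 8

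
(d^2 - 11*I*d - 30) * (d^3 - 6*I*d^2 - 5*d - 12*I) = d^5 - 17*I*d^4 - 101*d^3 + 223*I*d^2 + 18*d + 360*I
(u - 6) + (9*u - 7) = 10*u - 13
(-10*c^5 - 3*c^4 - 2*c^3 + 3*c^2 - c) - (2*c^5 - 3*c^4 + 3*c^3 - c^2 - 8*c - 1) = -12*c^5 - 5*c^3 + 4*c^2 + 7*c + 1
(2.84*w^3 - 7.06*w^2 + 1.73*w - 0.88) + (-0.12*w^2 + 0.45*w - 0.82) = 2.84*w^3 - 7.18*w^2 + 2.18*w - 1.7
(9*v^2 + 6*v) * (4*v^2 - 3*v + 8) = 36*v^4 - 3*v^3 + 54*v^2 + 48*v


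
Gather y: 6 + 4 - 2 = 8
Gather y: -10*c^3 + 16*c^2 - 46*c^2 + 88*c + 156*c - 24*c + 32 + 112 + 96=-10*c^3 - 30*c^2 + 220*c + 240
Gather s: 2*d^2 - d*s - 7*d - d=2*d^2 - d*s - 8*d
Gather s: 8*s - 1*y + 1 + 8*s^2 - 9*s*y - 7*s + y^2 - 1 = 8*s^2 + s*(1 - 9*y) + y^2 - y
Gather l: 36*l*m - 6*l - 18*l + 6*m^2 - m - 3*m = l*(36*m - 24) + 6*m^2 - 4*m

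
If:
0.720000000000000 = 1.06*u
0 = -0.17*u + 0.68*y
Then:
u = 0.68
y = 0.17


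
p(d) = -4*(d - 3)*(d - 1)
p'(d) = 16 - 8*d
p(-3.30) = -108.36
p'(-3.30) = 42.40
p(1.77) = 3.79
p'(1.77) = 1.84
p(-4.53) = -166.56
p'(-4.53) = 52.24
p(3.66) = -7.02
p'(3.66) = -13.28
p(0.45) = -5.61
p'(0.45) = 12.40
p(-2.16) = -65.22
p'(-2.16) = 33.28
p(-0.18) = -15.01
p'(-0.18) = 17.44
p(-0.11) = -13.81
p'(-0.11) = 16.88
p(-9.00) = -480.00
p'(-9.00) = 88.00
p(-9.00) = -480.00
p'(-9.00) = 88.00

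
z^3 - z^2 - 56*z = z*(z - 8)*(z + 7)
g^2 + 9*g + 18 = (g + 3)*(g + 6)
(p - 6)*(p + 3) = p^2 - 3*p - 18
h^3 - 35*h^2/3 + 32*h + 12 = (h - 6)^2*(h + 1/3)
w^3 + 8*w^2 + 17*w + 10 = (w + 1)*(w + 2)*(w + 5)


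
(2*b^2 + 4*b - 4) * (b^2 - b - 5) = 2*b^4 + 2*b^3 - 18*b^2 - 16*b + 20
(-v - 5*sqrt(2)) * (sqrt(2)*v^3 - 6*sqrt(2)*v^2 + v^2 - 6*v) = -sqrt(2)*v^4 - 11*v^3 + 6*sqrt(2)*v^3 - 5*sqrt(2)*v^2 + 66*v^2 + 30*sqrt(2)*v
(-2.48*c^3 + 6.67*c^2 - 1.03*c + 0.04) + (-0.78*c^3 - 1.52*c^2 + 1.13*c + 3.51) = -3.26*c^3 + 5.15*c^2 + 0.0999999999999999*c + 3.55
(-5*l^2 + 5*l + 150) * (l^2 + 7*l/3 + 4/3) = -5*l^4 - 20*l^3/3 + 155*l^2 + 1070*l/3 + 200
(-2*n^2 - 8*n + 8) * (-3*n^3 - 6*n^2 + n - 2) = 6*n^5 + 36*n^4 + 22*n^3 - 52*n^2 + 24*n - 16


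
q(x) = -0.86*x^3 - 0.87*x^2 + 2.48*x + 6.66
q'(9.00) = -222.16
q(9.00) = -668.43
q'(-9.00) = -190.84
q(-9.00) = 540.81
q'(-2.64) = -10.91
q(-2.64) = 9.87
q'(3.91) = -43.77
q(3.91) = -48.35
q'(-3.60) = -24.69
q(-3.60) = 26.58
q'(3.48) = -34.82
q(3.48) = -31.49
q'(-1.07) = 1.39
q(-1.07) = 4.06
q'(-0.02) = 2.51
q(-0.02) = 6.61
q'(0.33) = 1.62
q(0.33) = 7.35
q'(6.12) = -104.80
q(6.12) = -207.88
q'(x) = -2.58*x^2 - 1.74*x + 2.48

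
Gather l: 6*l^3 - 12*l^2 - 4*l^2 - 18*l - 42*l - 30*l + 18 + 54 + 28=6*l^3 - 16*l^2 - 90*l + 100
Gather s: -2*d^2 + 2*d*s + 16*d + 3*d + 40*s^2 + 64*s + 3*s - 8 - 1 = -2*d^2 + 19*d + 40*s^2 + s*(2*d + 67) - 9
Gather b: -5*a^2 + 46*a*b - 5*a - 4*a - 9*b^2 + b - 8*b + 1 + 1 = -5*a^2 - 9*a - 9*b^2 + b*(46*a - 7) + 2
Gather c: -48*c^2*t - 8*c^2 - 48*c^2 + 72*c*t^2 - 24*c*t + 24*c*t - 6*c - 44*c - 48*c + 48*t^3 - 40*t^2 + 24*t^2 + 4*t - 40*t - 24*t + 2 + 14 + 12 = c^2*(-48*t - 56) + c*(72*t^2 - 98) + 48*t^3 - 16*t^2 - 60*t + 28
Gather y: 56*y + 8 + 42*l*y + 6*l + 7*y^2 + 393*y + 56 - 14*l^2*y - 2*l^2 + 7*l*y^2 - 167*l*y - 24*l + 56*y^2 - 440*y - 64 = -2*l^2 - 18*l + y^2*(7*l + 63) + y*(-14*l^2 - 125*l + 9)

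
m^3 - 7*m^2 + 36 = (m - 6)*(m - 3)*(m + 2)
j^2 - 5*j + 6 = (j - 3)*(j - 2)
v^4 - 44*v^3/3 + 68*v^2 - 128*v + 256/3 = (v - 8)*(v - 8/3)*(v - 2)^2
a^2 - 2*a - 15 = (a - 5)*(a + 3)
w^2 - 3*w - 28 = (w - 7)*(w + 4)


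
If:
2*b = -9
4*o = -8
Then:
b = -9/2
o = -2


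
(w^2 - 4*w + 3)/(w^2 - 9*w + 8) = (w - 3)/(w - 8)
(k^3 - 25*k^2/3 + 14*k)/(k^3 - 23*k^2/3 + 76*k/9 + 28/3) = 3*k/(3*k + 2)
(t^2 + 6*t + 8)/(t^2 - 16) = (t + 2)/(t - 4)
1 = 1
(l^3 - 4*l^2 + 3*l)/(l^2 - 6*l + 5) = l*(l - 3)/(l - 5)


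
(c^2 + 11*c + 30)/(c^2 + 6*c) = (c + 5)/c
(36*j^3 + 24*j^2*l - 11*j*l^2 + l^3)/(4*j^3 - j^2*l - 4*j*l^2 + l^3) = (36*j^2 - 12*j*l + l^2)/(4*j^2 - 5*j*l + l^2)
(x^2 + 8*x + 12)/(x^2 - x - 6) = (x + 6)/(x - 3)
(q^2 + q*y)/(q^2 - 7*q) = (q + y)/(q - 7)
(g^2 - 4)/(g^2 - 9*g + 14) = (g + 2)/(g - 7)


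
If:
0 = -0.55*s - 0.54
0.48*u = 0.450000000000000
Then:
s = -0.98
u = 0.94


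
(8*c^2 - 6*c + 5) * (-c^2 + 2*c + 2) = -8*c^4 + 22*c^3 - c^2 - 2*c + 10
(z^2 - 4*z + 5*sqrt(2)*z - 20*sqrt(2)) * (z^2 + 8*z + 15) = z^4 + 4*z^3 + 5*sqrt(2)*z^3 - 17*z^2 + 20*sqrt(2)*z^2 - 85*sqrt(2)*z - 60*z - 300*sqrt(2)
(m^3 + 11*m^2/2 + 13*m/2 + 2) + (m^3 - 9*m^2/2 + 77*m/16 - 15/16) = 2*m^3 + m^2 + 181*m/16 + 17/16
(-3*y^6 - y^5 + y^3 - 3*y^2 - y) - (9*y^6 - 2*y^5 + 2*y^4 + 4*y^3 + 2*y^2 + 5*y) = -12*y^6 + y^5 - 2*y^4 - 3*y^3 - 5*y^2 - 6*y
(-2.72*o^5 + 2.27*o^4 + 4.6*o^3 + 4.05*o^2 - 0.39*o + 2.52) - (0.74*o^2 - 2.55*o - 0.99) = -2.72*o^5 + 2.27*o^4 + 4.6*o^3 + 3.31*o^2 + 2.16*o + 3.51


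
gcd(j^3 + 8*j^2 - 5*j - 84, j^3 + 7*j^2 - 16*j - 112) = j^2 + 11*j + 28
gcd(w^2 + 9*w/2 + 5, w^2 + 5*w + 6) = w + 2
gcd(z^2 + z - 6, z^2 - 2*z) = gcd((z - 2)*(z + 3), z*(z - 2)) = z - 2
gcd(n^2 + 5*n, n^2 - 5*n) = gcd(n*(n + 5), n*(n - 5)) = n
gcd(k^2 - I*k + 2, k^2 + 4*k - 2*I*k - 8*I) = k - 2*I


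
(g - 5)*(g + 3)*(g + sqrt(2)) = g^3 - 2*g^2 + sqrt(2)*g^2 - 15*g - 2*sqrt(2)*g - 15*sqrt(2)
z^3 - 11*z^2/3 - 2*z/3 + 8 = (z - 3)*(z - 2)*(z + 4/3)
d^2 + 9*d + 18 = (d + 3)*(d + 6)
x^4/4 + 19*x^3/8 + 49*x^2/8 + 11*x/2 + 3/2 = (x/2 + 1/4)*(x/2 + 1)*(x + 1)*(x + 6)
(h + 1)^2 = h^2 + 2*h + 1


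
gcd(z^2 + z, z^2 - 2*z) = z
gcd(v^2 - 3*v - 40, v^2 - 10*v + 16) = v - 8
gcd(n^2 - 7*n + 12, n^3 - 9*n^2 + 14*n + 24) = n - 4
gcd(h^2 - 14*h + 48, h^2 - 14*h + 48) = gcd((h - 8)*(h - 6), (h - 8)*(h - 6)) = h^2 - 14*h + 48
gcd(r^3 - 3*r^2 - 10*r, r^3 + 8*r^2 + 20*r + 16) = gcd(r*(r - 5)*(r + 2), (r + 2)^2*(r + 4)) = r + 2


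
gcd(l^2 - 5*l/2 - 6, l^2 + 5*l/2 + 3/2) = l + 3/2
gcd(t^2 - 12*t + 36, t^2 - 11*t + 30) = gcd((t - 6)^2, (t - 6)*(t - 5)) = t - 6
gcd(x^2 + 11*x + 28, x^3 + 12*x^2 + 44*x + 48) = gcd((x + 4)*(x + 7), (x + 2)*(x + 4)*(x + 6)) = x + 4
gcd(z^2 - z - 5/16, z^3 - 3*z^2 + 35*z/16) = z - 5/4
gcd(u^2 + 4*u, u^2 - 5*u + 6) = 1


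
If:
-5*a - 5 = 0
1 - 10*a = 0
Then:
No Solution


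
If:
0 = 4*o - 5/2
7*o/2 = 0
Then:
No Solution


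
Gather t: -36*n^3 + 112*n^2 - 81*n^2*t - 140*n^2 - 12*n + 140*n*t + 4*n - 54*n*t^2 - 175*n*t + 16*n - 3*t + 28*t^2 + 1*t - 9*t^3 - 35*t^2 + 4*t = -36*n^3 - 28*n^2 + 8*n - 9*t^3 + t^2*(-54*n - 7) + t*(-81*n^2 - 35*n + 2)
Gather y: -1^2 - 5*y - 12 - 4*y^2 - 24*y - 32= -4*y^2 - 29*y - 45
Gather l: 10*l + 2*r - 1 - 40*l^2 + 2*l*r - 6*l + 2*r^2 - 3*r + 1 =-40*l^2 + l*(2*r + 4) + 2*r^2 - r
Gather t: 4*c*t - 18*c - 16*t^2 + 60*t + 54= -18*c - 16*t^2 + t*(4*c + 60) + 54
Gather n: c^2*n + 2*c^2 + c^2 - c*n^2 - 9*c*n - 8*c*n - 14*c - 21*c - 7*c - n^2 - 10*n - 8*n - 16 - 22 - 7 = 3*c^2 - 42*c + n^2*(-c - 1) + n*(c^2 - 17*c - 18) - 45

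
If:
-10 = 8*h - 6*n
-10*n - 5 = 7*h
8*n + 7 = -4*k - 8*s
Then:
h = -65/61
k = -2*s - 547/244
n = 15/61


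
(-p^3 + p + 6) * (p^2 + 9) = -p^5 - 8*p^3 + 6*p^2 + 9*p + 54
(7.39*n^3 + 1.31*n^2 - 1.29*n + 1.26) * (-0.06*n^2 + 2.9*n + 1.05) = -0.4434*n^5 + 21.3524*n^4 + 11.6359*n^3 - 2.4411*n^2 + 2.2995*n + 1.323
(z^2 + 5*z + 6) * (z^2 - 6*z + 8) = z^4 - z^3 - 16*z^2 + 4*z + 48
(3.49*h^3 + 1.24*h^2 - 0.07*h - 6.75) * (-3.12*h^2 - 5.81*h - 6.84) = -10.8888*h^5 - 24.1457*h^4 - 30.8576*h^3 + 12.9851*h^2 + 39.6963*h + 46.17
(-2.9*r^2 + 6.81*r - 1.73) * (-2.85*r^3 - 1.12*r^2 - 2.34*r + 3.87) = 8.265*r^5 - 16.1605*r^4 + 4.0893*r^3 - 25.2208*r^2 + 30.4029*r - 6.6951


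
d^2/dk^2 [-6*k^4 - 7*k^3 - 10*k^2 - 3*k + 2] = -72*k^2 - 42*k - 20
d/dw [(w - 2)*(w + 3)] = 2*w + 1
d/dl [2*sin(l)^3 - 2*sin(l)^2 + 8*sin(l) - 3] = 2*(3*sin(l)^2 - 2*sin(l) + 4)*cos(l)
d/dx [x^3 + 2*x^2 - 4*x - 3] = 3*x^2 + 4*x - 4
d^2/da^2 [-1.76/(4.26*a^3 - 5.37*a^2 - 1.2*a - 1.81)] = ((44.9856*a - 18.9024)*(-4.26*a^3 + 5.37*a^2 + 1.2*a + 1.81) + 1.76*(-25.56*a^2 + 21.48*a + 2.4)*(-12.78*a^2 + 10.74*a + 1.2))/(-4.26*a^3 + 5.37*a^2 + 1.2*a + 1.81)^3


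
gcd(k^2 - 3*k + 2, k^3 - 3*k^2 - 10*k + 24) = k - 2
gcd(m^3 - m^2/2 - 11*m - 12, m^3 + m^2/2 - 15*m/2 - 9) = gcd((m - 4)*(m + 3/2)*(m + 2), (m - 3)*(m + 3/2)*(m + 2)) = m^2 + 7*m/2 + 3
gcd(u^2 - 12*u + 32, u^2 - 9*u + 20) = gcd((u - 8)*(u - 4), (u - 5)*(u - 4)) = u - 4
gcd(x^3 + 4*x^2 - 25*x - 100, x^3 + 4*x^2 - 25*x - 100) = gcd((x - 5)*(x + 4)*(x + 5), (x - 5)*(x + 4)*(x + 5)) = x^3 + 4*x^2 - 25*x - 100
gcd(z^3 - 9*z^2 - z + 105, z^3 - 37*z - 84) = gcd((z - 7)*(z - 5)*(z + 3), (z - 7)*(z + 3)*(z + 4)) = z^2 - 4*z - 21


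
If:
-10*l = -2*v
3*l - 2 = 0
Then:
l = 2/3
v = 10/3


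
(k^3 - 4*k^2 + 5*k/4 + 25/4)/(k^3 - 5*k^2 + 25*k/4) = (k + 1)/k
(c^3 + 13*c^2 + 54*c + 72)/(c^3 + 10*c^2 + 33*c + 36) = (c + 6)/(c + 3)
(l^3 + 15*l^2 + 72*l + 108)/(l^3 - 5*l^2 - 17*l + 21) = (l^2 + 12*l + 36)/(l^2 - 8*l + 7)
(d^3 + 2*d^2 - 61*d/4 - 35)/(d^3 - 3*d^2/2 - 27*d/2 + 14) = (d + 5/2)/(d - 1)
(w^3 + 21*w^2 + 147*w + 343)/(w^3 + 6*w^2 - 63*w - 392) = (w + 7)/(w - 8)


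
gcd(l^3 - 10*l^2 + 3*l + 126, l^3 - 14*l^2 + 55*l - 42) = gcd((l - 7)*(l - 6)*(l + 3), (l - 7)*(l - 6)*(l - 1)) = l^2 - 13*l + 42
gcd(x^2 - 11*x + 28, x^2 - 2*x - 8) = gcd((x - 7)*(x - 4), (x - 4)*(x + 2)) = x - 4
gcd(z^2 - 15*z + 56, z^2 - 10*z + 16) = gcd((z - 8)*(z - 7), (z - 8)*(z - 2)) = z - 8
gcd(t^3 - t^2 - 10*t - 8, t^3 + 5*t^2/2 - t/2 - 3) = t + 2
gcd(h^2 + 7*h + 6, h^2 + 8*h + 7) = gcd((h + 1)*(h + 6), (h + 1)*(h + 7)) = h + 1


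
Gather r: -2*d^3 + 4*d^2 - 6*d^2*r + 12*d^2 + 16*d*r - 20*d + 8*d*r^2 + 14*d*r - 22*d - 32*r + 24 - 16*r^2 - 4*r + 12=-2*d^3 + 16*d^2 - 42*d + r^2*(8*d - 16) + r*(-6*d^2 + 30*d - 36) + 36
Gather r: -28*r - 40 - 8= -28*r - 48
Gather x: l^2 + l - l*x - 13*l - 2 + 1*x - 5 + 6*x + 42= l^2 - 12*l + x*(7 - l) + 35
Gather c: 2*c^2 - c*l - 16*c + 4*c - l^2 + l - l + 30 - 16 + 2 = 2*c^2 + c*(-l - 12) - l^2 + 16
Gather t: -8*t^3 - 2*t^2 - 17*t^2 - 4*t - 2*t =-8*t^3 - 19*t^2 - 6*t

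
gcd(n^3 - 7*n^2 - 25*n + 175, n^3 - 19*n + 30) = n + 5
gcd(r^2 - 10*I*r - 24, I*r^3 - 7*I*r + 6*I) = 1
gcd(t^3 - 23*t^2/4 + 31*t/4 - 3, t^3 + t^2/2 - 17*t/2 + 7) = t - 1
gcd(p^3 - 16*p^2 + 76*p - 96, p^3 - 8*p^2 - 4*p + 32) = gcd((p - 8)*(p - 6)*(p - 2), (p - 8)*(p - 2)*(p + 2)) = p^2 - 10*p + 16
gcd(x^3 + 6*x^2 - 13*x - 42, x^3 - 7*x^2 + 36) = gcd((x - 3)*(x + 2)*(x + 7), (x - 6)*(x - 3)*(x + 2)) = x^2 - x - 6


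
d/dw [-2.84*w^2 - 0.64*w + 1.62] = -5.68*w - 0.64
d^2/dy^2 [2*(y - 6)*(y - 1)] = 4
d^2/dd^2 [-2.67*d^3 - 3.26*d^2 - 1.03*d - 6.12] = -16.02*d - 6.52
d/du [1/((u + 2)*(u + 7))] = (-2*u - 9)/(u^4 + 18*u^3 + 109*u^2 + 252*u + 196)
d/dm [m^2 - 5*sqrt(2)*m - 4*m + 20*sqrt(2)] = 2*m - 5*sqrt(2) - 4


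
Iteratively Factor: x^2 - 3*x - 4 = (x - 4)*(x + 1)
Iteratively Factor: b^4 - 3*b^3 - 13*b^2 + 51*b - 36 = (b + 4)*(b^3 - 7*b^2 + 15*b - 9) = (b - 1)*(b + 4)*(b^2 - 6*b + 9) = (b - 3)*(b - 1)*(b + 4)*(b - 3)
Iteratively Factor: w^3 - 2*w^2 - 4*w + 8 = (w - 2)*(w^2 - 4) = (w - 2)^2*(w + 2)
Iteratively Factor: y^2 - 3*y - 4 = (y + 1)*(y - 4)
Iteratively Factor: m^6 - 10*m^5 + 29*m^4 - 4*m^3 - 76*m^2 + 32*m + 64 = (m + 1)*(m^5 - 11*m^4 + 40*m^3 - 44*m^2 - 32*m + 64) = (m - 4)*(m + 1)*(m^4 - 7*m^3 + 12*m^2 + 4*m - 16) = (m - 4)*(m + 1)^2*(m^3 - 8*m^2 + 20*m - 16) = (m - 4)*(m - 2)*(m + 1)^2*(m^2 - 6*m + 8) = (m - 4)*(m - 2)^2*(m + 1)^2*(m - 4)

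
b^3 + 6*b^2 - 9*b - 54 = (b - 3)*(b + 3)*(b + 6)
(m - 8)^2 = m^2 - 16*m + 64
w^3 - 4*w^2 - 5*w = w*(w - 5)*(w + 1)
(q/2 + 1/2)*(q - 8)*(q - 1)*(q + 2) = q^4/2 - 3*q^3 - 17*q^2/2 + 3*q + 8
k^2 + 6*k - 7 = (k - 1)*(k + 7)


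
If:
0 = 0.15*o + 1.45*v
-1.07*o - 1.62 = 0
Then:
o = -1.51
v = 0.16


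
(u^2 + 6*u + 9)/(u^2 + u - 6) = (u + 3)/(u - 2)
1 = 1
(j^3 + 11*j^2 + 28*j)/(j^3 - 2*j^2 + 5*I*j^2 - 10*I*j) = (j^2 + 11*j + 28)/(j^2 + j*(-2 + 5*I) - 10*I)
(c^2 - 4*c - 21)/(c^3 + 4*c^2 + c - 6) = (c - 7)/(c^2 + c - 2)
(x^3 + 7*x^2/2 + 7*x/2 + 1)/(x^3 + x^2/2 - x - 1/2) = (x + 2)/(x - 1)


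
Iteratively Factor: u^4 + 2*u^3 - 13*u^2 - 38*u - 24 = (u + 3)*(u^3 - u^2 - 10*u - 8) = (u - 4)*(u + 3)*(u^2 + 3*u + 2) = (u - 4)*(u + 2)*(u + 3)*(u + 1)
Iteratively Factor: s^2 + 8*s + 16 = (s + 4)*(s + 4)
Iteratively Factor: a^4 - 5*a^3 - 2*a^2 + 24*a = (a)*(a^3 - 5*a^2 - 2*a + 24) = a*(a - 3)*(a^2 - 2*a - 8) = a*(a - 3)*(a + 2)*(a - 4)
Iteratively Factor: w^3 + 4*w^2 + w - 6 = (w - 1)*(w^2 + 5*w + 6) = (w - 1)*(w + 3)*(w + 2)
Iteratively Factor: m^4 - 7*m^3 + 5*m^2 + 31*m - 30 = (m + 2)*(m^3 - 9*m^2 + 23*m - 15) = (m - 1)*(m + 2)*(m^2 - 8*m + 15) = (m - 5)*(m - 1)*(m + 2)*(m - 3)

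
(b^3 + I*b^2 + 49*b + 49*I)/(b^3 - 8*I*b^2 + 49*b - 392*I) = (b + I)/(b - 8*I)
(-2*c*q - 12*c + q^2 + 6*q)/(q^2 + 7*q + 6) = (-2*c + q)/(q + 1)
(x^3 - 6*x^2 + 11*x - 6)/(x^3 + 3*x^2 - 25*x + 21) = (x - 2)/(x + 7)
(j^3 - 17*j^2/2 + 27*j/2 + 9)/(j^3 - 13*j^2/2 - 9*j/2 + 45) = (2*j + 1)/(2*j + 5)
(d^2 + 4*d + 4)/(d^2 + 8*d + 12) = (d + 2)/(d + 6)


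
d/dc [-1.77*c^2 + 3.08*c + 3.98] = 3.08 - 3.54*c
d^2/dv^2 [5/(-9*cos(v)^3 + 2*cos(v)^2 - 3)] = 5*(-(1 - cos(4*v))*(27*cos(v) - 4)^2 + (-27*cos(v) + 16*cos(2*v) - 81*cos(3*v))*(9*cos(v)^3 - 2*cos(v)^2 + 3))/(4*(9*cos(v)^3 - 2*cos(v)^2 + 3)^3)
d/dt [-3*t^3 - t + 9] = -9*t^2 - 1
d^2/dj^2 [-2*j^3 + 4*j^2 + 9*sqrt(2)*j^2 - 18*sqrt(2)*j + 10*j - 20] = -12*j + 8 + 18*sqrt(2)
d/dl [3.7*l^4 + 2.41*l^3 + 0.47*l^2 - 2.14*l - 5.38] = 14.8*l^3 + 7.23*l^2 + 0.94*l - 2.14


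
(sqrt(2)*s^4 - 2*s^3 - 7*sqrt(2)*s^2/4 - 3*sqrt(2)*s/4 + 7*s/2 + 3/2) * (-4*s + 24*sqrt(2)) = -4*sqrt(2)*s^5 + 56*s^4 - 41*sqrt(2)*s^3 - 98*s^2 + 3*sqrt(2)*s^2 - 42*s + 84*sqrt(2)*s + 36*sqrt(2)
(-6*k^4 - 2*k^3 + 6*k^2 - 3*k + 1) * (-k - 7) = 6*k^5 + 44*k^4 + 8*k^3 - 39*k^2 + 20*k - 7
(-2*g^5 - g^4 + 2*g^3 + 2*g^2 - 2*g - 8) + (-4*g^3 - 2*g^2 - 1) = -2*g^5 - g^4 - 2*g^3 - 2*g - 9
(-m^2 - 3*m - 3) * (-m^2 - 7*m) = m^4 + 10*m^3 + 24*m^2 + 21*m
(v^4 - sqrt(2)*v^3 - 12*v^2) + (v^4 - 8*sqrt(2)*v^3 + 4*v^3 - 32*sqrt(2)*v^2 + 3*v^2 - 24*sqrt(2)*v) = 2*v^4 - 9*sqrt(2)*v^3 + 4*v^3 - 32*sqrt(2)*v^2 - 9*v^2 - 24*sqrt(2)*v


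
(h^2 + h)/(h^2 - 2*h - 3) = h/(h - 3)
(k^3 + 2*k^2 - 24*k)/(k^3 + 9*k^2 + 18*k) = (k - 4)/(k + 3)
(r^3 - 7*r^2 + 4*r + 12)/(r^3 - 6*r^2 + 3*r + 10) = (r - 6)/(r - 5)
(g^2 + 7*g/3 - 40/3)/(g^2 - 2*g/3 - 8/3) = (-3*g^2 - 7*g + 40)/(-3*g^2 + 2*g + 8)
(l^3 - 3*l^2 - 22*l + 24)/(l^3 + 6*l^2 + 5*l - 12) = (l - 6)/(l + 3)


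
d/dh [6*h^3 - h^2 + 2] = 2*h*(9*h - 1)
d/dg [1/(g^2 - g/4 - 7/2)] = 4*(1 - 8*g)/(-4*g^2 + g + 14)^2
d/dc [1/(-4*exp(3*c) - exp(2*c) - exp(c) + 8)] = (12*exp(2*c) + 2*exp(c) + 1)*exp(c)/(4*exp(3*c) + exp(2*c) + exp(c) - 8)^2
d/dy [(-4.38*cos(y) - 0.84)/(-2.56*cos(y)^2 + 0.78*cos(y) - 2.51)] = (11.2128*cos(y)^2 + 4.3008*cos(y) - 11.649)*sin(y)/(6.5536*cos(y)^4 - 3.9936*cos(y)^3 + 13.4596*cos(y)^2 - 3.9156*cos(y) + 6.3001)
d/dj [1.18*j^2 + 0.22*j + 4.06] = 2.36*j + 0.22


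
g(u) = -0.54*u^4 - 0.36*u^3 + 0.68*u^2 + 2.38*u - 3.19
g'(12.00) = -3869.30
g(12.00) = -11696.23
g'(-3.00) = 46.90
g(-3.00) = -38.23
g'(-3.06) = 50.00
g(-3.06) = -41.14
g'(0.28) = 2.63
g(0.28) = -2.48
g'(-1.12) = 2.54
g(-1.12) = -5.35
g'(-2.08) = 14.32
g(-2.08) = -12.07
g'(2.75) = -46.97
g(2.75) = -29.87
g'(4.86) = -264.47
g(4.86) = -318.14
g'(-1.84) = 9.68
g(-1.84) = -9.21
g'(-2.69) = 32.95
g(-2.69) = -25.94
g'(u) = -2.16*u^3 - 1.08*u^2 + 1.36*u + 2.38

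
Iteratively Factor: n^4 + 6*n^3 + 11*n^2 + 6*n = (n + 1)*(n^3 + 5*n^2 + 6*n) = (n + 1)*(n + 2)*(n^2 + 3*n) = n*(n + 1)*(n + 2)*(n + 3)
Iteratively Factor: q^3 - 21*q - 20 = (q + 1)*(q^2 - q - 20) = (q - 5)*(q + 1)*(q + 4)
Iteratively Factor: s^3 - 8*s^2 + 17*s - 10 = (s - 5)*(s^2 - 3*s + 2) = (s - 5)*(s - 1)*(s - 2)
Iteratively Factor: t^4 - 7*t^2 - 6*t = (t + 1)*(t^3 - t^2 - 6*t) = (t - 3)*(t + 1)*(t^2 + 2*t) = t*(t - 3)*(t + 1)*(t + 2)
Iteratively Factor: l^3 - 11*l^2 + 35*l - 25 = (l - 5)*(l^2 - 6*l + 5) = (l - 5)^2*(l - 1)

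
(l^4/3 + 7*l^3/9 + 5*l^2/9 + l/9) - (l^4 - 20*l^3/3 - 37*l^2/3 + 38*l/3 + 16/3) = -2*l^4/3 + 67*l^3/9 + 116*l^2/9 - 113*l/9 - 16/3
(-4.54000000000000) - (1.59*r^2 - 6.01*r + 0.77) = -1.59*r^2 + 6.01*r - 5.31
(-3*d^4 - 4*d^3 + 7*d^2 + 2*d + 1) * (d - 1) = -3*d^5 - d^4 + 11*d^3 - 5*d^2 - d - 1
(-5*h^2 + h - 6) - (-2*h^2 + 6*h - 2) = -3*h^2 - 5*h - 4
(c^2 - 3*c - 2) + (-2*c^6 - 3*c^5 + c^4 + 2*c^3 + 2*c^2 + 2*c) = -2*c^6 - 3*c^5 + c^4 + 2*c^3 + 3*c^2 - c - 2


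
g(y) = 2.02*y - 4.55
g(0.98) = -2.57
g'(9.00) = 2.02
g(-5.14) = -14.93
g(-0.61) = -5.78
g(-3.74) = -12.10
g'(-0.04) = 2.02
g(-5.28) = -15.22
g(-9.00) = -22.73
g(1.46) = -1.60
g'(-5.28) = 2.02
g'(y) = 2.02000000000000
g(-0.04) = -4.63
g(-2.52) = -9.64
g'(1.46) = 2.02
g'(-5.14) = 2.02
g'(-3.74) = 2.02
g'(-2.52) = 2.02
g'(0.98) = 2.02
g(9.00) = 13.63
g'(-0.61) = 2.02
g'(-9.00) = 2.02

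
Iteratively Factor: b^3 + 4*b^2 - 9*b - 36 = (b - 3)*(b^2 + 7*b + 12) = (b - 3)*(b + 3)*(b + 4)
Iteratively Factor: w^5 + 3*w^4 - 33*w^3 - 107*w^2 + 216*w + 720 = (w + 4)*(w^4 - w^3 - 29*w^2 + 9*w + 180) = (w + 4)^2*(w^3 - 5*w^2 - 9*w + 45) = (w - 5)*(w + 4)^2*(w^2 - 9) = (w - 5)*(w - 3)*(w + 4)^2*(w + 3)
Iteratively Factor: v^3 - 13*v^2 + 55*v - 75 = (v - 3)*(v^2 - 10*v + 25) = (v - 5)*(v - 3)*(v - 5)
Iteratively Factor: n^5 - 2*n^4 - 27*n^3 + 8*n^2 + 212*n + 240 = (n - 4)*(n^4 + 2*n^3 - 19*n^2 - 68*n - 60) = (n - 4)*(n + 2)*(n^3 - 19*n - 30) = (n - 5)*(n - 4)*(n + 2)*(n^2 + 5*n + 6) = (n - 5)*(n - 4)*(n + 2)*(n + 3)*(n + 2)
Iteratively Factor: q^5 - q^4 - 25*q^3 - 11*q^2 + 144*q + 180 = (q + 3)*(q^4 - 4*q^3 - 13*q^2 + 28*q + 60) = (q + 2)*(q + 3)*(q^3 - 6*q^2 - q + 30) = (q + 2)^2*(q + 3)*(q^2 - 8*q + 15) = (q - 5)*(q + 2)^2*(q + 3)*(q - 3)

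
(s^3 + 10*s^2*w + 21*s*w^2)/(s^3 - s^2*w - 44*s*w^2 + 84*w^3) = s*(s + 3*w)/(s^2 - 8*s*w + 12*w^2)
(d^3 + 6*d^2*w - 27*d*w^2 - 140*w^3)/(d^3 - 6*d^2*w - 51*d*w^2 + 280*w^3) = (-d - 4*w)/(-d + 8*w)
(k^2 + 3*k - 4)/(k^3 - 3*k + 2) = (k + 4)/(k^2 + k - 2)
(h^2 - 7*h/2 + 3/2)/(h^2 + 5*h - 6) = (2*h^2 - 7*h + 3)/(2*(h^2 + 5*h - 6))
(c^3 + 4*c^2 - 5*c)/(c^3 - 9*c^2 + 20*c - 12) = c*(c + 5)/(c^2 - 8*c + 12)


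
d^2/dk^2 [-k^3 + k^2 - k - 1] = 2 - 6*k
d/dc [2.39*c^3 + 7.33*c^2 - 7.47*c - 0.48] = 7.17*c^2 + 14.66*c - 7.47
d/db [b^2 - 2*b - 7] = 2*b - 2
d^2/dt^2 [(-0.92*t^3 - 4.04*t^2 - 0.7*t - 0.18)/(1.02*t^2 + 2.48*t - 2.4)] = (8.88178419700125e-16*t^5 - 7.105427357601e-15*t^4 + 3.16155199999997*t^3 - 27.608112*t^2 - 44.808768*t - 57.969024)/(1.061208*t^6 + 7.740576*t^5 + 11.329344*t^4 - 21.173248*t^3 - 26.65728*t^2 + 42.8544*t - 13.824)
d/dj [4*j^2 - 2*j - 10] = 8*j - 2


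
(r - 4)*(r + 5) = r^2 + r - 20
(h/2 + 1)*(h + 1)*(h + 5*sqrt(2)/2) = h^3/2 + 3*h^2/2 + 5*sqrt(2)*h^2/4 + h + 15*sqrt(2)*h/4 + 5*sqrt(2)/2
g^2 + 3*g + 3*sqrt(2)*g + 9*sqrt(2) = (g + 3)*(g + 3*sqrt(2))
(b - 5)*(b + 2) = b^2 - 3*b - 10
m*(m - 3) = m^2 - 3*m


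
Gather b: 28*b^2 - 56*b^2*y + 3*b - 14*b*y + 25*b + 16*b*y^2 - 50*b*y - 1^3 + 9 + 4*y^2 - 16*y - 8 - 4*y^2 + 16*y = b^2*(28 - 56*y) + b*(16*y^2 - 64*y + 28)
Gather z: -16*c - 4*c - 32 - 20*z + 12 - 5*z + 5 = -20*c - 25*z - 15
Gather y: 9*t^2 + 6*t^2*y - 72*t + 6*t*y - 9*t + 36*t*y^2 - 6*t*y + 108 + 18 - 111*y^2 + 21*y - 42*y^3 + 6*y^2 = 9*t^2 - 81*t - 42*y^3 + y^2*(36*t - 105) + y*(6*t^2 + 21) + 126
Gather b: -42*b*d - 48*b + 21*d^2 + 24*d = b*(-42*d - 48) + 21*d^2 + 24*d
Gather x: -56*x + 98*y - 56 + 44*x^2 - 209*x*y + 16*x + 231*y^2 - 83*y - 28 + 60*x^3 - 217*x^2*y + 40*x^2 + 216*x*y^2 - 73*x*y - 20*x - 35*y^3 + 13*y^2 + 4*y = 60*x^3 + x^2*(84 - 217*y) + x*(216*y^2 - 282*y - 60) - 35*y^3 + 244*y^2 + 19*y - 84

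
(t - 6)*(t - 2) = t^2 - 8*t + 12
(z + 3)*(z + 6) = z^2 + 9*z + 18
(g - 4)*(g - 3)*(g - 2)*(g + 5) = g^4 - 4*g^3 - 19*g^2 + 106*g - 120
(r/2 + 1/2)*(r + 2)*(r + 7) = r^3/2 + 5*r^2 + 23*r/2 + 7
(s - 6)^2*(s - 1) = s^3 - 13*s^2 + 48*s - 36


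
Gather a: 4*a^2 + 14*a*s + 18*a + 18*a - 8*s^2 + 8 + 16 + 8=4*a^2 + a*(14*s + 36) - 8*s^2 + 32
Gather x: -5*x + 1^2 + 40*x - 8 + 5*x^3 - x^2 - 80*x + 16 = 5*x^3 - x^2 - 45*x + 9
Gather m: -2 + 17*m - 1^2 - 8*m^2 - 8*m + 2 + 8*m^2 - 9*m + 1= 0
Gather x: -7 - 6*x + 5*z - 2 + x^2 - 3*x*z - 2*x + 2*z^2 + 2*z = x^2 + x*(-3*z - 8) + 2*z^2 + 7*z - 9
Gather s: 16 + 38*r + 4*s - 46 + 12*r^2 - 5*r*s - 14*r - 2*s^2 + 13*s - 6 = 12*r^2 + 24*r - 2*s^2 + s*(17 - 5*r) - 36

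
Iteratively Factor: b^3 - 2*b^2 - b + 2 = (b - 2)*(b^2 - 1) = (b - 2)*(b - 1)*(b + 1)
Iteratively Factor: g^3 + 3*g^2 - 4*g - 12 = (g + 3)*(g^2 - 4) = (g + 2)*(g + 3)*(g - 2)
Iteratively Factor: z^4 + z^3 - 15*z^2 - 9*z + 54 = (z + 3)*(z^3 - 2*z^2 - 9*z + 18) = (z + 3)^2*(z^2 - 5*z + 6) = (z - 3)*(z + 3)^2*(z - 2)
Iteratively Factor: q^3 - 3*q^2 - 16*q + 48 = (q - 3)*(q^2 - 16) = (q - 4)*(q - 3)*(q + 4)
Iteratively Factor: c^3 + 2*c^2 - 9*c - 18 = (c + 2)*(c^2 - 9) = (c + 2)*(c + 3)*(c - 3)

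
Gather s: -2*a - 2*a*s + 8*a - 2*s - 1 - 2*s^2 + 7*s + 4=6*a - 2*s^2 + s*(5 - 2*a) + 3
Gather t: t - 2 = t - 2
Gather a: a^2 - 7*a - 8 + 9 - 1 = a^2 - 7*a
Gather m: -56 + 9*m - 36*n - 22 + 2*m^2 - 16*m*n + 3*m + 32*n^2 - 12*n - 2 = 2*m^2 + m*(12 - 16*n) + 32*n^2 - 48*n - 80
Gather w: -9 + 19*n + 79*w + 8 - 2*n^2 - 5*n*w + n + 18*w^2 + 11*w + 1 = -2*n^2 + 20*n + 18*w^2 + w*(90 - 5*n)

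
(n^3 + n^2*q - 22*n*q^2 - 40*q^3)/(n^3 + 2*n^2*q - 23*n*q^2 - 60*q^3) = (n + 2*q)/(n + 3*q)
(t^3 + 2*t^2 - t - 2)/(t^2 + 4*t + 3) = (t^2 + t - 2)/(t + 3)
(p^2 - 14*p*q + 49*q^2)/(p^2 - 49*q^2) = (p - 7*q)/(p + 7*q)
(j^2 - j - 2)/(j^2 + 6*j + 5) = (j - 2)/(j + 5)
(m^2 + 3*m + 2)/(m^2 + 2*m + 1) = (m + 2)/(m + 1)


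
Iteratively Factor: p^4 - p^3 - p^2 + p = (p - 1)*(p^3 - p) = p*(p - 1)*(p^2 - 1) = p*(p - 1)*(p + 1)*(p - 1)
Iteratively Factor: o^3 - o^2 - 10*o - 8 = (o - 4)*(o^2 + 3*o + 2) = (o - 4)*(o + 1)*(o + 2)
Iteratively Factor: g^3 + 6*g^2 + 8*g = (g)*(g^2 + 6*g + 8) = g*(g + 2)*(g + 4)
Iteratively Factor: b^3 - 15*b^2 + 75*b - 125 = (b - 5)*(b^2 - 10*b + 25) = (b - 5)^2*(b - 5)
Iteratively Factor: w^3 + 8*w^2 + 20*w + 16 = (w + 2)*(w^2 + 6*w + 8) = (w + 2)*(w + 4)*(w + 2)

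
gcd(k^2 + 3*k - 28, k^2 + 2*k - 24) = k - 4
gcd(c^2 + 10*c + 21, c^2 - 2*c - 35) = 1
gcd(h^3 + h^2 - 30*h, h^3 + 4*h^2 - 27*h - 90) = h^2 + h - 30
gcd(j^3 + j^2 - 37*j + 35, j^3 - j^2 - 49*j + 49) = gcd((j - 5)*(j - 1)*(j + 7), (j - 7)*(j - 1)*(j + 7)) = j^2 + 6*j - 7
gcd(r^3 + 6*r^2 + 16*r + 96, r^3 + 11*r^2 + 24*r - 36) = r + 6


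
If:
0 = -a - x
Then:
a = -x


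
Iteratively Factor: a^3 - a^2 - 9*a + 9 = (a - 1)*(a^2 - 9) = (a - 1)*(a + 3)*(a - 3)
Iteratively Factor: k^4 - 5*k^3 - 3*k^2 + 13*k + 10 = (k - 5)*(k^3 - 3*k - 2) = (k - 5)*(k - 2)*(k^2 + 2*k + 1) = (k - 5)*(k - 2)*(k + 1)*(k + 1)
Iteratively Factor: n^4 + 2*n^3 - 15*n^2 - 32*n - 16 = (n + 1)*(n^3 + n^2 - 16*n - 16) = (n + 1)^2*(n^2 - 16) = (n - 4)*(n + 1)^2*(n + 4)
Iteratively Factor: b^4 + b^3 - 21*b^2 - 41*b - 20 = (b - 5)*(b^3 + 6*b^2 + 9*b + 4) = (b - 5)*(b + 4)*(b^2 + 2*b + 1) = (b - 5)*(b + 1)*(b + 4)*(b + 1)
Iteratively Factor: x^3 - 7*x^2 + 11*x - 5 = (x - 1)*(x^2 - 6*x + 5) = (x - 1)^2*(x - 5)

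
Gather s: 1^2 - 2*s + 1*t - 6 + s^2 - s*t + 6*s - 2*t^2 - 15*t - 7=s^2 + s*(4 - t) - 2*t^2 - 14*t - 12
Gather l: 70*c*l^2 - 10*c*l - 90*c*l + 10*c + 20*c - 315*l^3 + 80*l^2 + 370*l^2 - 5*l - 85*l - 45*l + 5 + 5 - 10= 30*c - 315*l^3 + l^2*(70*c + 450) + l*(-100*c - 135)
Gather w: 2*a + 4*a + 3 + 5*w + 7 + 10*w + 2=6*a + 15*w + 12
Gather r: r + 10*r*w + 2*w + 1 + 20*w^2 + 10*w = r*(10*w + 1) + 20*w^2 + 12*w + 1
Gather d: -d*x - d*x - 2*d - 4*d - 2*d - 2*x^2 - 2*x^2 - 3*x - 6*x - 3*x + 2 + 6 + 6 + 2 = d*(-2*x - 8) - 4*x^2 - 12*x + 16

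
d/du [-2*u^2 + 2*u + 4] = 2 - 4*u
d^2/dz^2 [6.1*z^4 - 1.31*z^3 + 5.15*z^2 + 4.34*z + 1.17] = 73.2*z^2 - 7.86*z + 10.3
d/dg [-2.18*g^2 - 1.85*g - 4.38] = -4.36*g - 1.85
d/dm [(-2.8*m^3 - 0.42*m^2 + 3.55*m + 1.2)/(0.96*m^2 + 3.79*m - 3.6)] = (-2.688*m^4 - 21.224*m^3 + 25.2402*m^2 + 0.720000000000001*m - 17.328)/(0.9216*m^4 + 7.2768*m^3 + 7.4521*m^2 - 27.288*m + 12.96)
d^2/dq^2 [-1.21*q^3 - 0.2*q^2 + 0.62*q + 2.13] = -7.26*q - 0.4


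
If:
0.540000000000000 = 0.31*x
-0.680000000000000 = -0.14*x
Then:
No Solution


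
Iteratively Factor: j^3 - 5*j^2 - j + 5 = (j - 1)*(j^2 - 4*j - 5) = (j - 1)*(j + 1)*(j - 5)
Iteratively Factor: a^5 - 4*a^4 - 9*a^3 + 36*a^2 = (a)*(a^4 - 4*a^3 - 9*a^2 + 36*a) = a*(a - 3)*(a^3 - a^2 - 12*a) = a^2*(a - 3)*(a^2 - a - 12) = a^2*(a - 3)*(a + 3)*(a - 4)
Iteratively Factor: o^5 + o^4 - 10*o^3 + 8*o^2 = (o)*(o^4 + o^3 - 10*o^2 + 8*o) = o^2*(o^3 + o^2 - 10*o + 8) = o^2*(o + 4)*(o^2 - 3*o + 2) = o^2*(o - 1)*(o + 4)*(o - 2)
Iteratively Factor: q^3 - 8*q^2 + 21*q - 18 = (q - 3)*(q^2 - 5*q + 6) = (q - 3)^2*(q - 2)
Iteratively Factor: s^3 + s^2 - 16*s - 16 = (s + 4)*(s^2 - 3*s - 4) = (s + 1)*(s + 4)*(s - 4)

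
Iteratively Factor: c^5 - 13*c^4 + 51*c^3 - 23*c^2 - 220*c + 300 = (c + 2)*(c^4 - 15*c^3 + 81*c^2 - 185*c + 150) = (c - 5)*(c + 2)*(c^3 - 10*c^2 + 31*c - 30) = (c - 5)*(c - 3)*(c + 2)*(c^2 - 7*c + 10) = (c - 5)*(c - 3)*(c - 2)*(c + 2)*(c - 5)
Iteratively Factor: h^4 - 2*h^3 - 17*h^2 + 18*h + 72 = (h + 3)*(h^3 - 5*h^2 - 2*h + 24) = (h + 2)*(h + 3)*(h^2 - 7*h + 12) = (h - 4)*(h + 2)*(h + 3)*(h - 3)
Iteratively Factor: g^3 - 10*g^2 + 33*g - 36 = (g - 3)*(g^2 - 7*g + 12) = (g - 3)^2*(g - 4)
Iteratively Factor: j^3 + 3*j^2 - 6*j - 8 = (j + 1)*(j^2 + 2*j - 8) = (j - 2)*(j + 1)*(j + 4)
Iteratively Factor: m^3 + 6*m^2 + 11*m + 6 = (m + 1)*(m^2 + 5*m + 6) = (m + 1)*(m + 2)*(m + 3)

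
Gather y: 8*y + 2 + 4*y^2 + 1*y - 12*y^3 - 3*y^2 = -12*y^3 + y^2 + 9*y + 2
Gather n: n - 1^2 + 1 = n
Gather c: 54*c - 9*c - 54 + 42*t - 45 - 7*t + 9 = 45*c + 35*t - 90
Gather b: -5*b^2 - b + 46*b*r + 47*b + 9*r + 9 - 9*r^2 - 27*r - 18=-5*b^2 + b*(46*r + 46) - 9*r^2 - 18*r - 9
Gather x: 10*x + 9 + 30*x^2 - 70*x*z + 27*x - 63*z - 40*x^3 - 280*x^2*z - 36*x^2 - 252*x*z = -40*x^3 + x^2*(-280*z - 6) + x*(37 - 322*z) - 63*z + 9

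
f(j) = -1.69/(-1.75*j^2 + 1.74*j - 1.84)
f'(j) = -1.69*(3.5*j - 1.74)/(-1.75*j^2 + 1.74*j - 1.84)^2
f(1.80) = 0.39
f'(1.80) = -0.40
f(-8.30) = 0.01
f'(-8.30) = 0.00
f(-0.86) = 0.36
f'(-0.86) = 0.37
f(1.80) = 0.39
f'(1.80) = -0.40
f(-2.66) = 0.09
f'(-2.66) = 0.05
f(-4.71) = 0.03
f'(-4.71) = 0.01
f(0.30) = 1.15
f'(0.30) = 0.54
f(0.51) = 1.20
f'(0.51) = -0.04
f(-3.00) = 0.07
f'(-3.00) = 0.04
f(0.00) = 0.92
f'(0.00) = 0.87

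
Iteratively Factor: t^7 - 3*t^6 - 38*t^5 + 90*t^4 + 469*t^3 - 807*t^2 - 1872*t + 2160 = (t - 3)*(t^6 - 38*t^4 - 24*t^3 + 397*t^2 + 384*t - 720) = (t - 3)*(t + 3)*(t^5 - 3*t^4 - 29*t^3 + 63*t^2 + 208*t - 240) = (t - 3)*(t - 1)*(t + 3)*(t^4 - 2*t^3 - 31*t^2 + 32*t + 240) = (t - 5)*(t - 3)*(t - 1)*(t + 3)*(t^3 + 3*t^2 - 16*t - 48) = (t - 5)*(t - 3)*(t - 1)*(t + 3)*(t + 4)*(t^2 - t - 12) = (t - 5)*(t - 4)*(t - 3)*(t - 1)*(t + 3)*(t + 4)*(t + 3)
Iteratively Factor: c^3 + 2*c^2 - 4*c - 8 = (c - 2)*(c^2 + 4*c + 4) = (c - 2)*(c + 2)*(c + 2)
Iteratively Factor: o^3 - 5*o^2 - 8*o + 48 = (o + 3)*(o^2 - 8*o + 16) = (o - 4)*(o + 3)*(o - 4)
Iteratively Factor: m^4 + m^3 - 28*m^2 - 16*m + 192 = (m - 3)*(m^3 + 4*m^2 - 16*m - 64) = (m - 3)*(m + 4)*(m^2 - 16) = (m - 4)*(m - 3)*(m + 4)*(m + 4)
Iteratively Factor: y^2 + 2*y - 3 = (y - 1)*(y + 3)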